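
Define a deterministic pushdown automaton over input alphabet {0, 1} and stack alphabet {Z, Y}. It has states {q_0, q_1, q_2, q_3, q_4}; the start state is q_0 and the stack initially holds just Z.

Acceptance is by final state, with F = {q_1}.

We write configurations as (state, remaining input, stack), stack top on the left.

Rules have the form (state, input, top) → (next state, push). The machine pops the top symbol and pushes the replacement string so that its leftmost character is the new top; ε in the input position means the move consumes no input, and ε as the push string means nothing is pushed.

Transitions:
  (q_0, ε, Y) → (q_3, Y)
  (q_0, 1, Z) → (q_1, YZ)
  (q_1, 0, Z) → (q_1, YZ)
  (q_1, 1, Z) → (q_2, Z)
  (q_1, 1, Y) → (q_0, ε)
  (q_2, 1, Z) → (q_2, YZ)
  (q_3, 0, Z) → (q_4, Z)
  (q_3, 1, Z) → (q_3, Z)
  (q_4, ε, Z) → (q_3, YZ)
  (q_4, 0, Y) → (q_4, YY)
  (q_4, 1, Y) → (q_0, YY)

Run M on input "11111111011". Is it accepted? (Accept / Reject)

(q_0, 11111111011, Z) ⊢ (q_1, 1111111011, YZ) ⊢ (q_0, 111111011, Z) ⊢ (q_1, 11111011, YZ) ⊢ (q_0, 1111011, Z) ⊢ (q_1, 111011, YZ) ⊢ (q_0, 11011, Z) ⊢ (q_1, 1011, YZ) ⊢ (q_0, 011, Z)
No transition applies at (q_0, 011, Z); input not fully consumed.

Reject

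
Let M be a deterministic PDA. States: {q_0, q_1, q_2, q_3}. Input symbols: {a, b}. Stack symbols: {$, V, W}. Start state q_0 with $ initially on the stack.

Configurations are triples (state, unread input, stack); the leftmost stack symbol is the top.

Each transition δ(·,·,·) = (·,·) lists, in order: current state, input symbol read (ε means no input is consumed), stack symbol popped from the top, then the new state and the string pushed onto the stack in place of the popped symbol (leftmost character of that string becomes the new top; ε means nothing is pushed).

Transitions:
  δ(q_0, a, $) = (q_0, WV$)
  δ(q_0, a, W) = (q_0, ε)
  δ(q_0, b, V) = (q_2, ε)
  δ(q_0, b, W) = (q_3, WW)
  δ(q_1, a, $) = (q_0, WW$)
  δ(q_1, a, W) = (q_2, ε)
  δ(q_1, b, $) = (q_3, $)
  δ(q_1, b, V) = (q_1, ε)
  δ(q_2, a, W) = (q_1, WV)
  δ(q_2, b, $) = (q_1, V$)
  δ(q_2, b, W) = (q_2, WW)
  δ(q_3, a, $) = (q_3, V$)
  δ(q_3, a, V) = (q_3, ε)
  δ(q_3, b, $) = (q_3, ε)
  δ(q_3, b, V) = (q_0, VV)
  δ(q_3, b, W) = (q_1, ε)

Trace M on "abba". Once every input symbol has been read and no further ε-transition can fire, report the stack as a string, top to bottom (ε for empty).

V$

(q_0, abba, $) ⊢ (q_0, bba, WV$) ⊢ (q_3, ba, WWV$) ⊢ (q_1, a, WV$) ⊢ (q_2, ε, V$)
All input consumed in state q_2 with stack V$.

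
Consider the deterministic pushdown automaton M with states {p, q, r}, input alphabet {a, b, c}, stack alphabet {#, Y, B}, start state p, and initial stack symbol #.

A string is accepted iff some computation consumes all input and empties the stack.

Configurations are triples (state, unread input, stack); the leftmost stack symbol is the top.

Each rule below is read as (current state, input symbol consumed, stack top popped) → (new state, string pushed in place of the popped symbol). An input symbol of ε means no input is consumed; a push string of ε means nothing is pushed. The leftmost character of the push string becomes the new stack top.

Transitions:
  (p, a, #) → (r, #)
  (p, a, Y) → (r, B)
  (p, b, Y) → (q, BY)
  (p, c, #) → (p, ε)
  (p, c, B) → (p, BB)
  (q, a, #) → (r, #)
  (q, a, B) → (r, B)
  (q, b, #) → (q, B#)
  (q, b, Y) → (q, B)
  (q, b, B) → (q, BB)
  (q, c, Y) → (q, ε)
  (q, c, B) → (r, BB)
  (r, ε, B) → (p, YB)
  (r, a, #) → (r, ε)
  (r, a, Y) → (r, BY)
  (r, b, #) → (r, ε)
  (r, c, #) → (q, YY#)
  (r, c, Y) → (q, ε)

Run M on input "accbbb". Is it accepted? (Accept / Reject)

Reject

(p, accbbb, #) ⊢ (r, ccbbb, #) ⊢ (q, cbbb, YY#) ⊢ (q, bbb, Y#) ⊢ (q, bb, B#) ⊢ (q, b, BB#) ⊢ (q, ε, BBB#)
All input consumed; stack is BBB#, not empty, and no further ε-move applies.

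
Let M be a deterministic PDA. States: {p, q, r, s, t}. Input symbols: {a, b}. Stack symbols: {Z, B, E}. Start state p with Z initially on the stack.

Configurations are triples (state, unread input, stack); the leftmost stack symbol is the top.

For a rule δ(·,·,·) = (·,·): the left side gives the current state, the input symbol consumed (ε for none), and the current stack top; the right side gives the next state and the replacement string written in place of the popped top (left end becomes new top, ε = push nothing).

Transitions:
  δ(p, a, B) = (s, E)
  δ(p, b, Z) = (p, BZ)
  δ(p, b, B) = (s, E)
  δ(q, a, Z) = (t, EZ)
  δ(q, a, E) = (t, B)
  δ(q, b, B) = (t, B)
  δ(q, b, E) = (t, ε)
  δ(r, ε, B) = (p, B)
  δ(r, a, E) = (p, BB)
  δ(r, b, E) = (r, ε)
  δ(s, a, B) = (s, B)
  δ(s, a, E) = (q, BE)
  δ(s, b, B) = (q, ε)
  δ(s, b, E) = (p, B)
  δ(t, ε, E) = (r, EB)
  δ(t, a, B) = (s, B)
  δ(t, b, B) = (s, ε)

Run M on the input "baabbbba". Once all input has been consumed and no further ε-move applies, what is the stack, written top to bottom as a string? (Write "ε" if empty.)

(p, baabbbba, Z)
  read b, top Z: go to p, push BZ → (p, aabbbba, BZ)
  read a, top B: go to s, push E → (s, abbbba, EZ)
  read a, top E: go to q, push BE → (q, bbbba, BEZ)
  read b, top B: go to t, push B → (t, bbba, BEZ)
  read b, top B: go to s, push ε → (s, bba, EZ)
  read b, top E: go to p, push B → (p, ba, BZ)
  read b, top B: go to s, push E → (s, a, EZ)
  read a, top E: go to q, push BE → (q, ε, BEZ)
All input consumed in state q with stack BEZ.

BEZ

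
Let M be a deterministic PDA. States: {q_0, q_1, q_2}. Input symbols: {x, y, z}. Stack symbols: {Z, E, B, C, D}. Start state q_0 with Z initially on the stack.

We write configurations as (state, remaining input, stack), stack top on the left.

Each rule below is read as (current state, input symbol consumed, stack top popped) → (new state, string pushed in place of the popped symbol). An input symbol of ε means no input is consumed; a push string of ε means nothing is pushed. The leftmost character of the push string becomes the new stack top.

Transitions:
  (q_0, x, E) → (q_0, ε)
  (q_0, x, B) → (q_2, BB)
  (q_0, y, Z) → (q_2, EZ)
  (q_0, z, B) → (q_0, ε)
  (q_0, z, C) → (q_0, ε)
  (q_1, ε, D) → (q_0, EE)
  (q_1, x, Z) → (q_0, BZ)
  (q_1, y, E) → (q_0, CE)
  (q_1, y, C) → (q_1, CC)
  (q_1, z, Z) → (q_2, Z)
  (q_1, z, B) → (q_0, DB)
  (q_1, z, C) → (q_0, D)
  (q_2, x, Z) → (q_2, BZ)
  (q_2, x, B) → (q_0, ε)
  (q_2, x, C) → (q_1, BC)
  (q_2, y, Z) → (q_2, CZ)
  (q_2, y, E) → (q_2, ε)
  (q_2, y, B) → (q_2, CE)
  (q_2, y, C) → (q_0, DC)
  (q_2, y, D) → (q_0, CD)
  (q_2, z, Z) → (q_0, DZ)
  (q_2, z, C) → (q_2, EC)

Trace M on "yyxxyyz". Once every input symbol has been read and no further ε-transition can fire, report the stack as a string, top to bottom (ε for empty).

DZ

(q_0, yyxxyyz, Z)
  read y, top Z: go to q_2, push EZ → (q_2, yxxyyz, EZ)
  read y, top E: go to q_2, push ε → (q_2, xxyyz, Z)
  read x, top Z: go to q_2, push BZ → (q_2, xyyz, BZ)
  read x, top B: go to q_0, push ε → (q_0, yyz, Z)
  read y, top Z: go to q_2, push EZ → (q_2, yz, EZ)
  read y, top E: go to q_2, push ε → (q_2, z, Z)
  read z, top Z: go to q_0, push DZ → (q_0, ε, DZ)
All input consumed in state q_0 with stack DZ.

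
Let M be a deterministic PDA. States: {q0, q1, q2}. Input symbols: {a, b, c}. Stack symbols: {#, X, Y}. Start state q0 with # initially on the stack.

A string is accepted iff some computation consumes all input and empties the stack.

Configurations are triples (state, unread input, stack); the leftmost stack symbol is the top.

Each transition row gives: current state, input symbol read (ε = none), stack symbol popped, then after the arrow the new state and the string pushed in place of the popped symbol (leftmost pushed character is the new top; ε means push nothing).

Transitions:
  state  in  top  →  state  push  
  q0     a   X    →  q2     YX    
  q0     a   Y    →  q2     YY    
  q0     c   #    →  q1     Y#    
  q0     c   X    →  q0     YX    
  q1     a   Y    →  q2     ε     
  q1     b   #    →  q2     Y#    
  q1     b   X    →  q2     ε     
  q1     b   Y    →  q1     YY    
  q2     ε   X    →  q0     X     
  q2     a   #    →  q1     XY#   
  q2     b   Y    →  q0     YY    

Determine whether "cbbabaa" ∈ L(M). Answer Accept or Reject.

Reject

(q0, cbbabaa, #)
  read c, top #: go to q1, push Y# → (q1, bbabaa, Y#)
  read b, top Y: go to q1, push YY → (q1, babaa, YY#)
  read b, top Y: go to q1, push YY → (q1, abaa, YYY#)
  read a, top Y: go to q2, push ε → (q2, baa, YY#)
  read b, top Y: go to q0, push YY → (q0, aa, YYY#)
  read a, top Y: go to q2, push YY → (q2, a, YYYY#)
No transition applies at (q2, a, YYYY#); input not fully consumed.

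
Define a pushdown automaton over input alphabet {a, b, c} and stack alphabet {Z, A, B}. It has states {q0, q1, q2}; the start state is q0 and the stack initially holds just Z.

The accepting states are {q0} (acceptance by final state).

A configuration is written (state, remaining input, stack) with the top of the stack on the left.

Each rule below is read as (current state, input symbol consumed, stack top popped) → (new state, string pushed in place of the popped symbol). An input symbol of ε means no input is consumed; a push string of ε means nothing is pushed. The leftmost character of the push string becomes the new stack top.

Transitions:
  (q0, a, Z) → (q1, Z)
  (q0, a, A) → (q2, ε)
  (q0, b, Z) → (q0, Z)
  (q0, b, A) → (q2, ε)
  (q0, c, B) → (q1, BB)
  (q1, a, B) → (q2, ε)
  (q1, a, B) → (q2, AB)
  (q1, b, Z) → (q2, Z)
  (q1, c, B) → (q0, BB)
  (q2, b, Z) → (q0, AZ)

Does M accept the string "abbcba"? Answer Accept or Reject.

No computation consumes all input and reaches a final state.

Reject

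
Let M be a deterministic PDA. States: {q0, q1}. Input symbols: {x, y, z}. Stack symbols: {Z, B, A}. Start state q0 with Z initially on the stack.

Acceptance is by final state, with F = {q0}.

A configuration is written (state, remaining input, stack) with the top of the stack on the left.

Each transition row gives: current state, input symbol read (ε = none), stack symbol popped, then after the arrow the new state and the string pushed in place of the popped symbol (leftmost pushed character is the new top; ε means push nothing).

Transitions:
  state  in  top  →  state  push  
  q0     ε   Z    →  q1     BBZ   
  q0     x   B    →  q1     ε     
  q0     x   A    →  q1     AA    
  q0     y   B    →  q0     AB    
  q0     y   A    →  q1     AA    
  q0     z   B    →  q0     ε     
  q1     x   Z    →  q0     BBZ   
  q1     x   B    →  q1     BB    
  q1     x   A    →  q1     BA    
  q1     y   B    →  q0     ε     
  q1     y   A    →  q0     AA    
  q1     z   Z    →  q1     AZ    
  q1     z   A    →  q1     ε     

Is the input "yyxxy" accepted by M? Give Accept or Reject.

(q0, yyxxy, Z) ⊢ (q1, yyxxy, BBZ) ⊢ (q0, yxxy, BZ) ⊢ (q0, xxy, ABZ) ⊢ (q1, xy, AABZ) ⊢ (q1, y, BAABZ) ⊢ (q0, ε, AABZ)
All input consumed; state q0 ∈ F.

Accept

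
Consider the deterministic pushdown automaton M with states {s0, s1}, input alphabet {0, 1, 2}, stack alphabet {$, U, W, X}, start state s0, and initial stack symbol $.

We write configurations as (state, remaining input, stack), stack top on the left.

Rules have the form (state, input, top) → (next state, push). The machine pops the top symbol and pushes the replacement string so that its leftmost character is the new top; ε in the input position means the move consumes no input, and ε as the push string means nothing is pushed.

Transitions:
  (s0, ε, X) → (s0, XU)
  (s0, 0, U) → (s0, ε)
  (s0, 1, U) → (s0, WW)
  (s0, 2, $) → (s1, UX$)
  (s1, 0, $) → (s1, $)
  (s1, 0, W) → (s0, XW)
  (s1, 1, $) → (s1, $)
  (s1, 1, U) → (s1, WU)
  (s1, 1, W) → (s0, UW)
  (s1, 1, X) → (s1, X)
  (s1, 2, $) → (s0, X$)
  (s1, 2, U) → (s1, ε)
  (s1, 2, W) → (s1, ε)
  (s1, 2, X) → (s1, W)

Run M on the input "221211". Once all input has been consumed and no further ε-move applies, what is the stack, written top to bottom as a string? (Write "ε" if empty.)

WWW$

(s0, 221211, $)
  read 2, top $: go to s1, push UX$ → (s1, 21211, UX$)
  read 2, top U: go to s1, push ε → (s1, 1211, X$)
  read 1, top X: go to s1, push X → (s1, 211, X$)
  read 2, top X: go to s1, push W → (s1, 11, W$)
  read 1, top W: go to s0, push UW → (s0, 1, UW$)
  read 1, top U: go to s0, push WW → (s0, ε, WWW$)
All input consumed in state s0 with stack WWW$.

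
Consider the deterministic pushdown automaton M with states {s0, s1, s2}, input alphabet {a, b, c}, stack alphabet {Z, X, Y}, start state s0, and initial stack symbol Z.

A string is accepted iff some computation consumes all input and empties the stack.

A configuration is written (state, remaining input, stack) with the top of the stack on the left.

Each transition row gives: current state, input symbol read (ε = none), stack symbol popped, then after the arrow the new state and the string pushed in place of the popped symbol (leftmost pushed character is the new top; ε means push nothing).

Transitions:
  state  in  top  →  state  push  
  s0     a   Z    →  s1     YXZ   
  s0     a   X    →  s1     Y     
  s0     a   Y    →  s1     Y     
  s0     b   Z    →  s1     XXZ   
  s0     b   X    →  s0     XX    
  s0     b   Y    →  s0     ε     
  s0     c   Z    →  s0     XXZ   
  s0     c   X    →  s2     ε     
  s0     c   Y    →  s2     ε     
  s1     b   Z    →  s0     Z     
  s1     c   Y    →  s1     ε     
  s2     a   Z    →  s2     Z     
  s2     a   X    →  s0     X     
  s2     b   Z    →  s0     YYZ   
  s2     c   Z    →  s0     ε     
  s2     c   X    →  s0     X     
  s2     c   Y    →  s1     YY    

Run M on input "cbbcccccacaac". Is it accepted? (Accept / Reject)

(s0, cbbcccccacaac, Z) ⊢ (s0, bbcccccacaac, XXZ) ⊢ (s0, bcccccacaac, XXXZ) ⊢ (s0, cccccacaac, XXXXZ) ⊢ (s2, ccccacaac, XXXZ) ⊢ (s0, cccacaac, XXXZ) ⊢ (s2, ccacaac, XXZ) ⊢ (s0, cacaac, XXZ) ⊢ (s2, acaac, XZ) ⊢ (s0, caac, XZ) ⊢ (s2, aac, Z) ⊢ (s2, ac, Z) ⊢ (s2, c, Z) ⊢ (s0, ε, ε)
All input consumed and the stack is empty.

Accept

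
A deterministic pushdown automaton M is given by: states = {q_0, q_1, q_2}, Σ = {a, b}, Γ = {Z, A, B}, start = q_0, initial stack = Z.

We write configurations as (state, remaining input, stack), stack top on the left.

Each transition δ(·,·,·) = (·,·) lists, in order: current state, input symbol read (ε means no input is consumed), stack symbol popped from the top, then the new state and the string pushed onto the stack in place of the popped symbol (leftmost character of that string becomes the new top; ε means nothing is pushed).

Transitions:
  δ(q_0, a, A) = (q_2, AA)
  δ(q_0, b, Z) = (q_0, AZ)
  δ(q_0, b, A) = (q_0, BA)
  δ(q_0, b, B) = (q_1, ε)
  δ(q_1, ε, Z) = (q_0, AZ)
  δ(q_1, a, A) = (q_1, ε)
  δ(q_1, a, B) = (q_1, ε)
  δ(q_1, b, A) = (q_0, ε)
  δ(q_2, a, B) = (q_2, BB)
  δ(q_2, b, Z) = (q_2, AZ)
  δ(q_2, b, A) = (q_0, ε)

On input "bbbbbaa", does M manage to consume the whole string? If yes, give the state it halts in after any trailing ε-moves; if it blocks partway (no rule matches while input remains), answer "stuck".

stuck

(q_0, bbbbbaa, Z) ⊢ (q_0, bbbbaa, AZ) ⊢ (q_0, bbbaa, BAZ) ⊢ (q_1, bbaa, AZ) ⊢ (q_0, baa, Z) ⊢ (q_0, aa, AZ) ⊢ (q_2, a, AAZ)
No transition for (q_2, a, top A); M blocks with input a remaining.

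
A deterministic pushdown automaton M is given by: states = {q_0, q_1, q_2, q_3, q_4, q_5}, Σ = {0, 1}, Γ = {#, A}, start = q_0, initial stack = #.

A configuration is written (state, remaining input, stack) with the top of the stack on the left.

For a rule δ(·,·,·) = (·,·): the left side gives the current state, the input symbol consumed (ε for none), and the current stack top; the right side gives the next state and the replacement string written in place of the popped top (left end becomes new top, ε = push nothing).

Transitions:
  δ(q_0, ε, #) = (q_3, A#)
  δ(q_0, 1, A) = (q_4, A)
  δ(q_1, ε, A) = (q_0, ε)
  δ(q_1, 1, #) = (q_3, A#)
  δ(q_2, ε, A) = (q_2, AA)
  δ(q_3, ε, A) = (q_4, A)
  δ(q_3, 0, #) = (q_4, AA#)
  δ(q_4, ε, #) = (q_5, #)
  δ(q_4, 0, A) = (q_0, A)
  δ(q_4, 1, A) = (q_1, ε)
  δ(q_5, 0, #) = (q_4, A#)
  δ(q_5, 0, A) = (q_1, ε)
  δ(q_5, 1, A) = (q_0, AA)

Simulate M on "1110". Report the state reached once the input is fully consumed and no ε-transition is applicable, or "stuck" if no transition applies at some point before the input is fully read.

(q_0, 1110, #) ⊢ (q_3, 1110, A#) ⊢ (q_4, 1110, A#) ⊢ (q_1, 110, #) ⊢ (q_3, 10, A#) ⊢ (q_4, 10, A#) ⊢ (q_1, 0, #)
No transition for (q_1, 0, top #); M blocks with input 0 remaining.

stuck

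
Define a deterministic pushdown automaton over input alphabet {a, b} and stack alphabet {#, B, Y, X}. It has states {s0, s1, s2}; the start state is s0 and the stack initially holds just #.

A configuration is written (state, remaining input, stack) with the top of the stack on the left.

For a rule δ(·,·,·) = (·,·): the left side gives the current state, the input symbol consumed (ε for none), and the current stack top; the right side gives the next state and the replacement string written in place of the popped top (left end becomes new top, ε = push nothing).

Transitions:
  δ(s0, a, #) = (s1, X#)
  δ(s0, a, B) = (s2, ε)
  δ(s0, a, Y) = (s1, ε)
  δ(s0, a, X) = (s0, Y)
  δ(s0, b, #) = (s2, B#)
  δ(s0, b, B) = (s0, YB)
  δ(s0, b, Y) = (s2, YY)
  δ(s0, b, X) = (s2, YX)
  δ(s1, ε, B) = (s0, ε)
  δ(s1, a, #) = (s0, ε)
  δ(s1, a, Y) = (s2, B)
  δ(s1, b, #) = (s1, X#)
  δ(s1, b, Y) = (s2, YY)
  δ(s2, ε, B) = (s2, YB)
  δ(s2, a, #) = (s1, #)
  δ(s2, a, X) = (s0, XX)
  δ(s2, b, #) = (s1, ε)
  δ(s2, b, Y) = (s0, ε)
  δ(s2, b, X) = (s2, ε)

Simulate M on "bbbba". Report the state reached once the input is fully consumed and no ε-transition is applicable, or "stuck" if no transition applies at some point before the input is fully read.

(s0, bbbba, #)
  read b, top #: go to s2, push B# → (s2, bbba, B#)
  ε-move, top B: go to s2, push YB → (s2, bbba, YB#)
  read b, top Y: go to s0, push ε → (s0, bba, B#)
  read b, top B: go to s0, push YB → (s0, ba, YB#)
  read b, top Y: go to s2, push YY → (s2, a, YYB#)
No transition for (s2, a, top Y); M blocks with input a remaining.

stuck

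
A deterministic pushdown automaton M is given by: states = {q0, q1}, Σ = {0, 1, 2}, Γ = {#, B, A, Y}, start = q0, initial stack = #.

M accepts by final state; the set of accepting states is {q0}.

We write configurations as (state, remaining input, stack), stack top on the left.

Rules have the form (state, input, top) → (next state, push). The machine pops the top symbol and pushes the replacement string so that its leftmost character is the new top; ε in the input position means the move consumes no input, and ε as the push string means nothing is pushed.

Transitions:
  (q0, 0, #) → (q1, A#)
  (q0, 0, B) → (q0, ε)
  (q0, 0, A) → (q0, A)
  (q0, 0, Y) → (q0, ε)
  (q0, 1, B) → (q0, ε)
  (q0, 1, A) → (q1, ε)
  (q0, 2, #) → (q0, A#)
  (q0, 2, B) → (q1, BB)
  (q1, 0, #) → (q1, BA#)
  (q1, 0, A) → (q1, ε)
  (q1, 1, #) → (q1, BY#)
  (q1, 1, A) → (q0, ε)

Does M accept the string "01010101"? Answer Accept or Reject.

(q0, 01010101, #) ⊢ (q1, 1010101, A#) ⊢ (q0, 010101, #) ⊢ (q1, 10101, A#) ⊢ (q0, 0101, #) ⊢ (q1, 101, A#) ⊢ (q0, 01, #) ⊢ (q1, 1, A#) ⊢ (q0, ε, #)
All input consumed; state q0 ∈ F.

Accept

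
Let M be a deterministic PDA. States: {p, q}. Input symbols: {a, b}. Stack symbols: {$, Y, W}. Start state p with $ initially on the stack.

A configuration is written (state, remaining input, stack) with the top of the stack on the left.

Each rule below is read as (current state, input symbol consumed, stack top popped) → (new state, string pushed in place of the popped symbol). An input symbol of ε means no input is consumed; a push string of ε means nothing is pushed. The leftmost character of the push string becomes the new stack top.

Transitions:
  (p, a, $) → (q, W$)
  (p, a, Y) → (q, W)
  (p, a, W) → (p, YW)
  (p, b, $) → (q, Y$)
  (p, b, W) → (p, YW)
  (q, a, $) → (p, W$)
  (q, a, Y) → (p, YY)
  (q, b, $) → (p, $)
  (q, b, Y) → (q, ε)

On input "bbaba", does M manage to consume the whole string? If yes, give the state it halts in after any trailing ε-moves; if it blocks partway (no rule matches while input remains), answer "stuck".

(p, bbaba, $)
  read b, top $: go to q, push Y$ → (q, baba, Y$)
  read b, top Y: go to q, push ε → (q, aba, $)
  read a, top $: go to p, push W$ → (p, ba, W$)
  read b, top W: go to p, push YW → (p, a, YW$)
  read a, top Y: go to q, push W → (q, ε, WW$)
All input consumed; M is in state q.

q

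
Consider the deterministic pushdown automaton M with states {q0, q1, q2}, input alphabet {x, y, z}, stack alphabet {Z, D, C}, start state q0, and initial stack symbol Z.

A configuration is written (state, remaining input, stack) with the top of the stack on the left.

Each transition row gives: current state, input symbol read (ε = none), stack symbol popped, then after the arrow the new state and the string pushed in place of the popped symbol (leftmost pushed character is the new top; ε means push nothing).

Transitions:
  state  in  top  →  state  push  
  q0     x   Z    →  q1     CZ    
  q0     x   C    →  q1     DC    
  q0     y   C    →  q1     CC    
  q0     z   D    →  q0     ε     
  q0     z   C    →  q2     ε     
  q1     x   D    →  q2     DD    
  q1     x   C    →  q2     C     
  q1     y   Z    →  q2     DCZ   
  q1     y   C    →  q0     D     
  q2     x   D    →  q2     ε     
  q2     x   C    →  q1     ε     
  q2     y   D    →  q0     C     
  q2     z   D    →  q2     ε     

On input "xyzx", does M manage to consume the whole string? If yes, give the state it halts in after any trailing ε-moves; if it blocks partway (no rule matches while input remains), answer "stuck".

(q0, xyzx, Z)
  read x, top Z: go to q1, push CZ → (q1, yzx, CZ)
  read y, top C: go to q0, push D → (q0, zx, DZ)
  read z, top D: go to q0, push ε → (q0, x, Z)
  read x, top Z: go to q1, push CZ → (q1, ε, CZ)
All input consumed; M is in state q1.

q1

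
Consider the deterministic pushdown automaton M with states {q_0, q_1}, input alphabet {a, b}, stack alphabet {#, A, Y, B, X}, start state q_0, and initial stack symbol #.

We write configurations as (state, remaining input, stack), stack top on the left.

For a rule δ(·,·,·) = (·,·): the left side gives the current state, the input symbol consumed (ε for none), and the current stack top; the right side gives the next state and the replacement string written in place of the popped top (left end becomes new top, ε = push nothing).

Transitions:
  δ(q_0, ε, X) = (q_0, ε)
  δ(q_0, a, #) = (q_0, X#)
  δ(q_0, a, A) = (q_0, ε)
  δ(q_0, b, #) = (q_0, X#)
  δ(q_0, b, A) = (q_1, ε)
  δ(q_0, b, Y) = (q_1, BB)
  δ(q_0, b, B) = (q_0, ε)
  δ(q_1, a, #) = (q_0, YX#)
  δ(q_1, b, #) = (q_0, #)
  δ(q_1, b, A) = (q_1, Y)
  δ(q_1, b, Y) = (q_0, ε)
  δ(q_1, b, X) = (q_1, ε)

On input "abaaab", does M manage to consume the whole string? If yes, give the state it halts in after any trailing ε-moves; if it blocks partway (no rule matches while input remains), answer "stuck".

q_0

(q_0, abaaab, #)
  read a, top #: go to q_0, push X# → (q_0, baaab, X#)
  ε-move, top X: go to q_0, push ε → (q_0, baaab, #)
  read b, top #: go to q_0, push X# → (q_0, aaab, X#)
  ε-move, top X: go to q_0, push ε → (q_0, aaab, #)
  read a, top #: go to q_0, push X# → (q_0, aab, X#)
  ε-move, top X: go to q_0, push ε → (q_0, aab, #)
  read a, top #: go to q_0, push X# → (q_0, ab, X#)
  ε-move, top X: go to q_0, push ε → (q_0, ab, #)
  read a, top #: go to q_0, push X# → (q_0, b, X#)
  ε-move, top X: go to q_0, push ε → (q_0, b, #)
  read b, top #: go to q_0, push X# → (q_0, ε, X#)
  ε-move, top X: go to q_0, push ε → (q_0, ε, #)
All input consumed; M is in state q_0.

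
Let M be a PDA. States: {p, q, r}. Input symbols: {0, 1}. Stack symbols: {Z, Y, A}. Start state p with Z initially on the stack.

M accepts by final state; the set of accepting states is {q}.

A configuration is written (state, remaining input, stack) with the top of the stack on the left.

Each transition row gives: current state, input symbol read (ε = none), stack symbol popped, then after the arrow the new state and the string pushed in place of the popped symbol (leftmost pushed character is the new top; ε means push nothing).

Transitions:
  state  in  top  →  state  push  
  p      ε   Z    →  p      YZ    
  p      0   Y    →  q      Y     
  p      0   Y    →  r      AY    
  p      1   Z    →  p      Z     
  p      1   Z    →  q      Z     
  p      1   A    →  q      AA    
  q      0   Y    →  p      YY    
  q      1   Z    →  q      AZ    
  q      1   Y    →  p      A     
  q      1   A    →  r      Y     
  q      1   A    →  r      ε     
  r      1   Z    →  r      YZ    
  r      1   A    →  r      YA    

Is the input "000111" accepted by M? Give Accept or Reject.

Reject

No computation consumes all input and reaches a final state.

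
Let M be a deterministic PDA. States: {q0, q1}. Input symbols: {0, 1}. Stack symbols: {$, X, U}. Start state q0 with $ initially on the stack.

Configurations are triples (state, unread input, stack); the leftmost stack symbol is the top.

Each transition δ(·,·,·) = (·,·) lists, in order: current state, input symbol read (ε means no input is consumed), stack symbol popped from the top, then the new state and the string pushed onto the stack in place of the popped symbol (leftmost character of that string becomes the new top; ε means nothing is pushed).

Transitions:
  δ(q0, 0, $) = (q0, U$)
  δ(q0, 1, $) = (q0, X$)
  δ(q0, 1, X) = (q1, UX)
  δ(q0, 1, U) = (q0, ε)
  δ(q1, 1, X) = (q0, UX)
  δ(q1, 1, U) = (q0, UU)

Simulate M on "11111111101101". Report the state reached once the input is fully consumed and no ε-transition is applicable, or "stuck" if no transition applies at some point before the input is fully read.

(q0, 11111111101101, $) ⊢ (q0, 1111111101101, X$) ⊢ (q1, 111111101101, UX$) ⊢ (q0, 11111101101, UUX$) ⊢ (q0, 1111101101, UX$) ⊢ (q0, 111101101, X$) ⊢ (q1, 11101101, UX$) ⊢ (q0, 1101101, UUX$) ⊢ (q0, 101101, UX$) ⊢ (q0, 01101, X$)
No transition for (q0, 0, top X); M blocks with input 01101 remaining.

stuck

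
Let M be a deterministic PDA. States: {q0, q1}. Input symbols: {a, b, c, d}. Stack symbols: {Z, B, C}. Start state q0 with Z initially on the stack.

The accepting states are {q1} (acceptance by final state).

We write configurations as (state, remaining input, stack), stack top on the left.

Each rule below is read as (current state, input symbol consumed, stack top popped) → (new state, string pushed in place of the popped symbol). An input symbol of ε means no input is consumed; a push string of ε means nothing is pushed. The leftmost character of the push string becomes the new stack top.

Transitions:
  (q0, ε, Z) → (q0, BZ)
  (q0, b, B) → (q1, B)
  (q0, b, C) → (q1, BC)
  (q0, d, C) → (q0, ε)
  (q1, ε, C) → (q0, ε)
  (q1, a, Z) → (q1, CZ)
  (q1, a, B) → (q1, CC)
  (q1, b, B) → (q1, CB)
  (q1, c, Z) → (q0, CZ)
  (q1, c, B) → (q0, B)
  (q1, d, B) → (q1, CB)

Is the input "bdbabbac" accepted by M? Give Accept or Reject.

Reject

(q0, bdbabbac, Z)
  ε-move, top Z: go to q0, push BZ → (q0, bdbabbac, BZ)
  read b, top B: go to q1, push B → (q1, dbabbac, BZ)
  read d, top B: go to q1, push CB → (q1, babbac, CBZ)
  ε-move, top C: go to q0, push ε → (q0, babbac, BZ)
  read b, top B: go to q1, push B → (q1, abbac, BZ)
  read a, top B: go to q1, push CC → (q1, bbac, CCZ)
  ε-move, top C: go to q0, push ε → (q0, bbac, CZ)
  read b, top C: go to q1, push BC → (q1, bac, BCZ)
  read b, top B: go to q1, push CB → (q1, ac, CBCZ)
  ε-move, top C: go to q0, push ε → (q0, ac, BCZ)
No transition applies at (q0, ac, BCZ); input not fully consumed.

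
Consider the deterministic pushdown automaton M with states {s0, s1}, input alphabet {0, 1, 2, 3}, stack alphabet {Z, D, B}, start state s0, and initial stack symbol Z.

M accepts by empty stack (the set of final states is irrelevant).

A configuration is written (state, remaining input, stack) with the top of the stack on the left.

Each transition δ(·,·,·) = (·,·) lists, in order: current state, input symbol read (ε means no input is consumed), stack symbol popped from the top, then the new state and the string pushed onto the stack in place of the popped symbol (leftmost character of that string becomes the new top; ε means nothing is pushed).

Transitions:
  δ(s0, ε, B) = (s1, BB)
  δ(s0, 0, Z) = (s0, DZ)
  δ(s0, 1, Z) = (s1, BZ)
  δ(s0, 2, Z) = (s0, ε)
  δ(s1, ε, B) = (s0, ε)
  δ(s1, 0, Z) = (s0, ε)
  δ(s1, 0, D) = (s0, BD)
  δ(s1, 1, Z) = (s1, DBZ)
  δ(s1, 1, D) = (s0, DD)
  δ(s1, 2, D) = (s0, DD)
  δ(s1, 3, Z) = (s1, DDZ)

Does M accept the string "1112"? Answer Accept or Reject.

(s0, 1112, Z) ⊢ (s1, 112, BZ) ⊢ (s0, 112, Z) ⊢ (s1, 12, BZ) ⊢ (s0, 12, Z) ⊢ (s1, 2, BZ) ⊢ (s0, 2, Z) ⊢ (s0, ε, ε)
All input consumed and the stack is empty.

Accept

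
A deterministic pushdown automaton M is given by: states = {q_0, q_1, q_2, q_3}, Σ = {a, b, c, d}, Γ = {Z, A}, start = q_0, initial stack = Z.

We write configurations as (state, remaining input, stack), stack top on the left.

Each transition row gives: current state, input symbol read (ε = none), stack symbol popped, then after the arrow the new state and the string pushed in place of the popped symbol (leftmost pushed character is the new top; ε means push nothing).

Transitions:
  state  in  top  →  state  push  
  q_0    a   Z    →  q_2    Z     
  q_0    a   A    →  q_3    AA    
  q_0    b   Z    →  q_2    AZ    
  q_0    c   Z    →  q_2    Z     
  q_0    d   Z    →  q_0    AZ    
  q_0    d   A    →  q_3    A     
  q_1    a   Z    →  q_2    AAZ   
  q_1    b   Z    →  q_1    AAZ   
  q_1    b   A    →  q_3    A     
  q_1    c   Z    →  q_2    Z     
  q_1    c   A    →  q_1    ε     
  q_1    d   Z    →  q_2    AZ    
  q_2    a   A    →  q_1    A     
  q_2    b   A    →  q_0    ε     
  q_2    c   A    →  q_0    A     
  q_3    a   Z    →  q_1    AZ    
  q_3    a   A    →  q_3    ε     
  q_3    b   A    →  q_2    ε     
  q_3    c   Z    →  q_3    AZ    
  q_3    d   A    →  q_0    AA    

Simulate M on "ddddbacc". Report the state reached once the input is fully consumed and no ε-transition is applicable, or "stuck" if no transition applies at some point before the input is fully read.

q_2

(q_0, ddddbacc, Z) ⊢ (q_0, dddbacc, AZ) ⊢ (q_3, ddbacc, AZ) ⊢ (q_0, dbacc, AAZ) ⊢ (q_3, bacc, AAZ) ⊢ (q_2, acc, AZ) ⊢ (q_1, cc, AZ) ⊢ (q_1, c, Z) ⊢ (q_2, ε, Z)
All input consumed; M is in state q_2.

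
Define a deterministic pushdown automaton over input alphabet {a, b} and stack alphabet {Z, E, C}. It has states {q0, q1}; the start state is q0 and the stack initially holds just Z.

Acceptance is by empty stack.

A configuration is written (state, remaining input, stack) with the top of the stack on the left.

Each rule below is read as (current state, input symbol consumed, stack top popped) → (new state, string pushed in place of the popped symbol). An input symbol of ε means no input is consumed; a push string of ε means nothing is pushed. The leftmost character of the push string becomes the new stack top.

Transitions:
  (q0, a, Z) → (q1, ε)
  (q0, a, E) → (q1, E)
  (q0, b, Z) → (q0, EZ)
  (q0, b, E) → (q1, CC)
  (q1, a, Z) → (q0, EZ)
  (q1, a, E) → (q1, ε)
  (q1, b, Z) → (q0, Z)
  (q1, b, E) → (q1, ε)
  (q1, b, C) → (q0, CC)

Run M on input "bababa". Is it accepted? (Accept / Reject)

(q0, bababa, Z)
  read b, top Z: go to q0, push EZ → (q0, ababa, EZ)
  read a, top E: go to q1, push E → (q1, baba, EZ)
  read b, top E: go to q1, push ε → (q1, aba, Z)
  read a, top Z: go to q0, push EZ → (q0, ba, EZ)
  read b, top E: go to q1, push CC → (q1, a, CCZ)
No transition applies at (q1, a, CCZ); input not fully consumed.

Reject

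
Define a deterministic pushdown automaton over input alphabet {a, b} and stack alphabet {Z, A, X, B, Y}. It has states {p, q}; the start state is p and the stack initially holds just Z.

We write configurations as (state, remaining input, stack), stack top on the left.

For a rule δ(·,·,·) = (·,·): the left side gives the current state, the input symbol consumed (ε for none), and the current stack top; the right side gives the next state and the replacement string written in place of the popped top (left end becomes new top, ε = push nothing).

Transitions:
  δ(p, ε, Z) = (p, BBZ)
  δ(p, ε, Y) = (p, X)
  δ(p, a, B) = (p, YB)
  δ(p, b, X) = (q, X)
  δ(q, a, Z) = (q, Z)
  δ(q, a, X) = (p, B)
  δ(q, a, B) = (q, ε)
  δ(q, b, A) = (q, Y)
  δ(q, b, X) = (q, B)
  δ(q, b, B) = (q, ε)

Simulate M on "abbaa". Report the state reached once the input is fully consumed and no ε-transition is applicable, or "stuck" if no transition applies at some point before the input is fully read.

(p, abbaa, Z) ⊢ (p, abbaa, BBZ) ⊢ (p, bbaa, YBBZ) ⊢ (p, bbaa, XBBZ) ⊢ (q, baa, XBBZ) ⊢ (q, aa, BBBZ) ⊢ (q, a, BBZ) ⊢ (q, ε, BZ)
All input consumed; M is in state q.

q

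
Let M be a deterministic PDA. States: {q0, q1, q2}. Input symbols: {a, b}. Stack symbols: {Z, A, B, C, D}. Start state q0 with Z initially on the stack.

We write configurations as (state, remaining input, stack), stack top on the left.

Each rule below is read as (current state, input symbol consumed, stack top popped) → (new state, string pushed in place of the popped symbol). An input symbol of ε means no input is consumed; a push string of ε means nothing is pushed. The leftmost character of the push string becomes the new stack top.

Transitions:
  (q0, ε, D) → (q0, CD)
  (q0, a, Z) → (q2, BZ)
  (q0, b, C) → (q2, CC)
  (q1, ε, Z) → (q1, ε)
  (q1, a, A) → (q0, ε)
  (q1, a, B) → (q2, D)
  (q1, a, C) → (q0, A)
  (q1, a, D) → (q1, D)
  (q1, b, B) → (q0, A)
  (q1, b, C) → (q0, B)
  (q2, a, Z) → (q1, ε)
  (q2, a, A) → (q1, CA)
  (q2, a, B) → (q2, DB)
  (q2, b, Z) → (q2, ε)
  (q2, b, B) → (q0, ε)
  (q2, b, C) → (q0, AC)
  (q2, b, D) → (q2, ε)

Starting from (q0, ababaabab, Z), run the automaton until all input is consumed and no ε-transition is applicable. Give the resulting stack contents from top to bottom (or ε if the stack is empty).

BZ

(q0, ababaabab, Z)
  read a, top Z: go to q2, push BZ → (q2, babaabab, BZ)
  read b, top B: go to q0, push ε → (q0, abaabab, Z)
  read a, top Z: go to q2, push BZ → (q2, baabab, BZ)
  read b, top B: go to q0, push ε → (q0, aabab, Z)
  read a, top Z: go to q2, push BZ → (q2, abab, BZ)
  read a, top B: go to q2, push DB → (q2, bab, DBZ)
  read b, top D: go to q2, push ε → (q2, ab, BZ)
  read a, top B: go to q2, push DB → (q2, b, DBZ)
  read b, top D: go to q2, push ε → (q2, ε, BZ)
All input consumed in state q2 with stack BZ.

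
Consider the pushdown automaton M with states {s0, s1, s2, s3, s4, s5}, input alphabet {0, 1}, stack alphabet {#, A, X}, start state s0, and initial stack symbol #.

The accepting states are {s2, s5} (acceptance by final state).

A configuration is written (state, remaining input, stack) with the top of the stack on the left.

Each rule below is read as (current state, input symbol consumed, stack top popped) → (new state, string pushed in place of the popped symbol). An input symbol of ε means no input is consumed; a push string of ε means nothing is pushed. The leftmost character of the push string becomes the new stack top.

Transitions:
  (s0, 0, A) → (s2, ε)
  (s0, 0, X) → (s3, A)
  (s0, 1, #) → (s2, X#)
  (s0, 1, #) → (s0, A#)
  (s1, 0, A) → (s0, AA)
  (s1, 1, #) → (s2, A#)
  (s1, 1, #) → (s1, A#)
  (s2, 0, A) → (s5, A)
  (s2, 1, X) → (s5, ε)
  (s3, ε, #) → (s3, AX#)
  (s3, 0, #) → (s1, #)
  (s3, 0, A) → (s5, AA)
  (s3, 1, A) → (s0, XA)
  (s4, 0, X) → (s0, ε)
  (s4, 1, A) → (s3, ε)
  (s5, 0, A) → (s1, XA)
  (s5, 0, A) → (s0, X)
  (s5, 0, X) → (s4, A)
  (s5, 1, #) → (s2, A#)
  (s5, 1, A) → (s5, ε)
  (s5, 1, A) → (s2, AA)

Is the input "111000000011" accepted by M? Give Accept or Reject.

Accept

One accepting computation: (s0, 111000000011, #) ⊢ (s2, 11000000011, X#) ⊢ (s5, 1000000011, #) ⊢ (s2, 000000011, A#) ⊢ (s5, 00000011, A#) ⊢ (s0, 0000011, X#) ⊢ (s3, 000011, A#) ⊢ (s5, 00011, AA#) ⊢ (s0, 0011, XA#) ⊢ (s3, 011, AA#) ⊢ (s5, 11, AAA#) ⊢ (s5, 1, AA#) ⊢ (s5, ε, A#)
All input consumed and state s5 ∈ F.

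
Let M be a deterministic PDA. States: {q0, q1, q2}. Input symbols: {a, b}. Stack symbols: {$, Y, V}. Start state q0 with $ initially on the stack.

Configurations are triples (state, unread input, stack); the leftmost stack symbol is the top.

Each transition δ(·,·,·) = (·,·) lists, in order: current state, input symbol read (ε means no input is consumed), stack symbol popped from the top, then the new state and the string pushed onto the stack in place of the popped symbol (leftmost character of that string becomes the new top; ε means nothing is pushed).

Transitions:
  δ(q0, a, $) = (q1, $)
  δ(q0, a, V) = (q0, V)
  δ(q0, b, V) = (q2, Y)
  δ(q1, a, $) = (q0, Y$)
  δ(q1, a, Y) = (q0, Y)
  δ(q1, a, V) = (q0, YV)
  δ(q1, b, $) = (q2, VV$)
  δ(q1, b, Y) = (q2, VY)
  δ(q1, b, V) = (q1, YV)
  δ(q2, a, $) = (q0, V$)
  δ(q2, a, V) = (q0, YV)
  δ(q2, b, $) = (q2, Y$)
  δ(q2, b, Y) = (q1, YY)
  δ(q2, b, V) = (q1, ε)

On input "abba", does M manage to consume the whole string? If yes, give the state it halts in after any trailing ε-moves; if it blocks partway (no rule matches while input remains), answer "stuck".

(q0, abba, $)
  read a, top $: go to q1, push $ → (q1, bba, $)
  read b, top $: go to q2, push VV$ → (q2, ba, VV$)
  read b, top V: go to q1, push ε → (q1, a, V$)
  read a, top V: go to q0, push YV → (q0, ε, YV$)
All input consumed; M is in state q0.

q0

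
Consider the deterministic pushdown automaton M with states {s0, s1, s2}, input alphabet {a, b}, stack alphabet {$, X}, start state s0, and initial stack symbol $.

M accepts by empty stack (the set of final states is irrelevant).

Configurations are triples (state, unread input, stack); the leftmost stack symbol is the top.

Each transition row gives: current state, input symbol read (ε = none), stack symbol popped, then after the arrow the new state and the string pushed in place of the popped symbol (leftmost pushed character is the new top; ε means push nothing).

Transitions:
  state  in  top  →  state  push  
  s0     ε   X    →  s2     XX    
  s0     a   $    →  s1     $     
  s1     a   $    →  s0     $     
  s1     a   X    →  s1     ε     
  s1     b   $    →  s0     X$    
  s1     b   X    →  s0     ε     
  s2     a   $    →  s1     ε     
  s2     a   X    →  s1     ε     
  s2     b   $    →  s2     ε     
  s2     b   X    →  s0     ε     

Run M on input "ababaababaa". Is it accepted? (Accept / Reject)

(s0, ababaababaa, $) ⊢ (s1, babaababaa, $) ⊢ (s0, abaababaa, X$) ⊢ (s2, abaababaa, XX$) ⊢ (s1, baababaa, X$) ⊢ (s0, aababaa, $) ⊢ (s1, ababaa, $) ⊢ (s0, babaa, $)
No transition applies at (s0, babaa, $); input not fully consumed.

Reject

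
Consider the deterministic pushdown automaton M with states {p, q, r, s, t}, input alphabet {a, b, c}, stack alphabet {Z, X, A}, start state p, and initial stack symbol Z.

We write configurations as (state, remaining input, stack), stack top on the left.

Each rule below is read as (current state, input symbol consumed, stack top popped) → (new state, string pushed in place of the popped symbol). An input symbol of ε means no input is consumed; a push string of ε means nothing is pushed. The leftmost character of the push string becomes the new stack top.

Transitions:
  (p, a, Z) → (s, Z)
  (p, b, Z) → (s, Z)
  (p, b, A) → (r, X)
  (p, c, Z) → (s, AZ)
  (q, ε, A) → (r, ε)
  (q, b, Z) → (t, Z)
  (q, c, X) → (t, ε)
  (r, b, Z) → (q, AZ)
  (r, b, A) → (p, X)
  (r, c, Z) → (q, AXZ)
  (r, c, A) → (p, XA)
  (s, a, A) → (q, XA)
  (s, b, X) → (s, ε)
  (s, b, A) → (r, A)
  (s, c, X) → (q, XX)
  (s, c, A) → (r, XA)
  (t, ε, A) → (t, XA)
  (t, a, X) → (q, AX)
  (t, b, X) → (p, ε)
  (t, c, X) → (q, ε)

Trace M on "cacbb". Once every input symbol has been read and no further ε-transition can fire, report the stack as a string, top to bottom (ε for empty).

XZ

(p, cacbb, Z)
  read c, top Z: go to s, push AZ → (s, acbb, AZ)
  read a, top A: go to q, push XA → (q, cbb, XAZ)
  read c, top X: go to t, push ε → (t, bb, AZ)
  ε-move, top A: go to t, push XA → (t, bb, XAZ)
  read b, top X: go to p, push ε → (p, b, AZ)
  read b, top A: go to r, push X → (r, ε, XZ)
All input consumed in state r with stack XZ.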